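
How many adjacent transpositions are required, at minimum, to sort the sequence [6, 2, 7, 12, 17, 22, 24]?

1

Minimum adjacent swaps = number of inversions (each swap of adjacent out-of-order elements removes one inversion and no swap can remove more).
Count inversions — for each element, later elements that are smaller:
6: 2 → 1
2: none → 0
7: none → 0
12: none → 0
17: none → 0
22: none → 0
24: none → 0
Total inversions: 1 + 0 + 0 + 0 + 0 + 0 + 0 = 1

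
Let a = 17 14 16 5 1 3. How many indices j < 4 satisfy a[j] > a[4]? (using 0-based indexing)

The element at index 4 is 1.
Elements before it: 17, 14, 16, 5
Those larger than 1: 17, 14, 16, 5

4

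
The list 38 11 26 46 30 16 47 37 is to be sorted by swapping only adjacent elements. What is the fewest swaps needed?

11 adjacent swaps

Minimum adjacent swaps = number of inversions (each swap of adjacent out-of-order elements removes one inversion and no swap can remove more).
Count inversions — for each element, later elements that are smaller:
38: 11, 26, 30, 16, 37 → 5
11: none → 0
26: 16 → 1
46: 30, 16, 37 → 3
30: 16 → 1
16: none → 0
47: 37 → 1
37: none → 0
Total inversions: 5 + 0 + 1 + 3 + 1 + 0 + 1 + 0 = 11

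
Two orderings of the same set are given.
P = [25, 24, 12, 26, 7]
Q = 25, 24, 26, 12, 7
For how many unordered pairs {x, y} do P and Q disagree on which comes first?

Assign each item its position (1..5) in the first ordering, then rewrite the second ordering as that position sequence:
positions: 25→1, 24→2, 12→3, 26→4, 7→5
second ordering as positions: [1, 2, 4, 3, 5]
Discordant pairs = inversions in this position sequence.
1: 0
2: 0
4: 3 → 1
3: 0
5: 0
Total: 0 + 0 + 1 + 0 + 0 = 1

Disagreeing pairs: 1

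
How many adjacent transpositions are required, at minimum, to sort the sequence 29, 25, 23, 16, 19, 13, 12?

20 adjacent swaps

Each adjacent swap fixes exactly one inversion, so the minimum swap count equals the number of inversions.
Count inversions — for each element, later elements that are smaller:
29: 25, 23, 16, 19, 13, 12 → 6
25: 23, 16, 19, 13, 12 → 5
23: 16, 19, 13, 12 → 4
16: 13, 12 → 2
19: 13, 12 → 2
13: 12 → 1
12: none → 0
Total inversions: 6 + 5 + 4 + 2 + 2 + 1 + 0 = 20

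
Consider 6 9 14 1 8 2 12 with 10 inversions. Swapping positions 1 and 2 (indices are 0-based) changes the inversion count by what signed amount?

+1

Positions 1 and 2 hold 9 and 14; after swapping, the array is [6, 14, 9, 1, 8, 2, 12].
Sweep left to right; for each value list the smaller values that follow it:
6 → 1, 2 → 2
14 → 9, 1, 8, 2, 12 → 5
9 → 1, 8, 2 → 3
1 → none → 0
8 → 2 → 1
2 → none → 0
12 → none → 0
Sum: 2 + 5 + 3 + 0 + 1 + 0 + 0 = 11
Change: 11 − 10 = +1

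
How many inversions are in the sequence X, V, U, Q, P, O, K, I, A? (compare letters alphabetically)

For each element, count later entries that are smaller:
X → V, U, Q, P, O, K, I, A → 8
V → U, Q, P, O, K, I, A → 7
U → Q, P, O, K, I, A → 6
Q → P, O, K, I, A → 5
P → O, K, I, A → 4
O → K, I, A → 3
K → I, A → 2
I → A → 1
A → none → 0
Sum: 8 + 7 + 6 + 5 + 4 + 3 + 2 + 1 + 0 = 36

Out-of-order pairs: 36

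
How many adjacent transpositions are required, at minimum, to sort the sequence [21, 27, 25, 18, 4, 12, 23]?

14 adjacent swaps

The minimum number of adjacent swaps to sort an array equals its inversion count, since every such swap removes exactly one inversion.
Count inversions — for each element, later elements that are smaller:
21: 18, 4, 12 → 3
27: 25, 18, 4, 12, 23 → 5
25: 18, 4, 12, 23 → 4
18: 4, 12 → 2
4: none → 0
12: none → 0
23: none → 0
Total inversions: 3 + 5 + 4 + 2 + 0 + 0 + 0 = 14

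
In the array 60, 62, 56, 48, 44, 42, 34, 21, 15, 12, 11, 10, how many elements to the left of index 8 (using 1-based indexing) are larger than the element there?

The element at index 8 is 21.
Elements before it: 60, 62, 56, 48, 44, 42, 34
Those larger than 21: 60, 62, 56, 48, 44, 42, 34

7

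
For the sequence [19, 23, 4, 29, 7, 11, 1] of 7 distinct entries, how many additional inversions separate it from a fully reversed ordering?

7 inversions short

Maximum inversions for 7 distinct elements is C(7, 2) = 7·6/2 = 21.
Current inversions — for each element, count later smaller elements:
19: 4
23: 4
4: 1
29: 3
7: 1
11: 1
1: 0
Current total: 4 + 4 + 1 + 3 + 1 + 1 + 0 = 14
Shortfall: 21 − 14 = 7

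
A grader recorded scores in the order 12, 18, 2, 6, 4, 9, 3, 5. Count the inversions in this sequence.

Element-by-element contributions:
12 → 2, 6, 4, 9, 3, 5 → 6
18 → 2, 6, 4, 9, 3, 5 → 6
2 → none → 0
6 → 4, 3, 5 → 3
4 → 3 → 1
9 → 3, 5 → 2
3 → none → 0
5 → none → 0
Sum: 6 + 6 + 0 + 3 + 1 + 2 + 0 + 0 = 18

There are 18 inversions.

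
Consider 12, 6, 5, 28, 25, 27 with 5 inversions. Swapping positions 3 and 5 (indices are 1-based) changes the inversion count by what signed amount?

Positions 3 and 5 hold 5 and 25; after swapping, the array is [12, 6, 25, 28, 5, 27].
Sweep left to right; for each value list the smaller values that follow it:
12 → 6, 5 → 2
6 → 5 → 1
25 → 5 → 1
28 → 5, 27 → 2
5 → none → 0
27 → none → 0
Sum: 2 + 1 + 1 + 2 + 0 + 0 = 6
Change: 6 − 5 = +1

+1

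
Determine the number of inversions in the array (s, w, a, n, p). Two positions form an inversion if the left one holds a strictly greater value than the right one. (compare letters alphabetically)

6 inversions

Out-of-order index pairs (0-indexed):
(0,2): s > a
(0,3): s > n
(0,4): s > p
(1,2): w > a
(1,3): w > n
(1,4): w > p
That's 6 pairs.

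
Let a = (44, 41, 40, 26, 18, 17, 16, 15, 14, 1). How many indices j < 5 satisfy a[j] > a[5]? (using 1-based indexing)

The element at index 5 is 18.
Elements before it: 44, 41, 40, 26
Those larger than 18: 44, 41, 40, 26

4 such elements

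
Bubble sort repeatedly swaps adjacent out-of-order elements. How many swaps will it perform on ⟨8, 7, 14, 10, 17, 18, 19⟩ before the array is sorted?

2 swaps

The minimum number of adjacent swaps to sort an array equals its inversion count, since every such swap removes exactly one inversion.
Count inversions — for each element, later elements that are smaller:
8: 7 → 1
7: none → 0
14: 10 → 1
10: none → 0
17: none → 0
18: none → 0
19: none → 0
Total inversions: 1 + 0 + 1 + 0 + 0 + 0 + 0 = 2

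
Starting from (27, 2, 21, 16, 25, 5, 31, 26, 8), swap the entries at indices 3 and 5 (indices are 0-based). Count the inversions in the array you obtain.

There are 16 inversions.

Positions 3 and 5 hold 16 and 5; after swapping, the array is [27, 2, 21, 5, 25, 16, 31, 26, 8].
Element-by-element contributions:
27: 7
2: 0
21: 3
5: 0
25: 2
16: 1
31: 2
26: 1
8: 0
Sum: 7 + 0 + 3 + 0 + 2 + 1 + 2 + 1 + 0 = 16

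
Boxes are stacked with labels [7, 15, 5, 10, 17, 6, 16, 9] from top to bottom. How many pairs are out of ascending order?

12

Sweep left to right; for each value list the smaller values that follow it:
7: 2
15: 4
5: 0
10: 2
17: 3
6: 0
16: 1
9: 0
Sum: 2 + 4 + 0 + 2 + 3 + 0 + 1 + 0 = 12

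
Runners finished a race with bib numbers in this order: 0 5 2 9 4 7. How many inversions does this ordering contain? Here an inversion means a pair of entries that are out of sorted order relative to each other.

Listing every pair i<j with a[i]>a[j] (using 1-based positions):
(2,3): 5 > 2
(2,5): 5 > 4
(4,5): 9 > 4
(4,6): 9 > 7
That's 4 pairs.

Inversions: 4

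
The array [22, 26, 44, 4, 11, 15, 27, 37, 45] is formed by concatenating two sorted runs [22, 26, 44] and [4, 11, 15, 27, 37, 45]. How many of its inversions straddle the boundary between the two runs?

Count, for every r in R, how many entries of L exceed r:
r = 4: 22, 26, 44 → 3
r = 11: 22, 26, 44 → 3
r = 15: 22, 26, 44 → 3
r = 27: 44 → 1
r = 37: 44 → 1
r = 45: none → 0
Cross-inversions: 3 + 3 + 3 + 1 + 1 + 0 = 11

There are 11 split inversions.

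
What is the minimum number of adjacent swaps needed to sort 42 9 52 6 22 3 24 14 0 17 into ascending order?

29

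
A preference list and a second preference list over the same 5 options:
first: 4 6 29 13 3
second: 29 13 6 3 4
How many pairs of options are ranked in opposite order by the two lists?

6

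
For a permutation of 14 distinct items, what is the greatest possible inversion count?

A reversed (strictly descending) arrangement makes every pair an inversion, giving C(14, 2) inversions.
C(14, 2) = 14·13/2 = 91

91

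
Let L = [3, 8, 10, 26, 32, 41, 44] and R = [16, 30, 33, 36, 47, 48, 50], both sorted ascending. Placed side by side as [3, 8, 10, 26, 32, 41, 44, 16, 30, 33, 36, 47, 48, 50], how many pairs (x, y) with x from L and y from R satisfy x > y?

Take each right-half value and tally the left-half values above it:
r = 16: 26, 32, 41, 44 → 4
r = 30: 32, 41, 44 → 3
r = 33: 41, 44 → 2
r = 36: 41, 44 → 2
r = 47: none → 0
r = 48: none → 0
r = 50: none → 0
Cross-inversions: 4 + 3 + 2 + 2 + 0 + 0 + 0 = 11

11 split inversions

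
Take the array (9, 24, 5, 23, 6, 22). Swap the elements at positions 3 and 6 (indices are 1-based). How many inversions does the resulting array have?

Positions 3 and 6 hold 5 and 22; after swapping, the array is [9, 24, 22, 23, 6, 5].
Count, for each position, how many later elements it exceeds:
9 → 6, 5 → 2
24 → 22, 23, 6, 5 → 4
22 → 6, 5 → 2
23 → 6, 5 → 2
6 → 5 → 1
5 → none → 0
Sum: 2 + 4 + 2 + 2 + 1 + 0 = 11

11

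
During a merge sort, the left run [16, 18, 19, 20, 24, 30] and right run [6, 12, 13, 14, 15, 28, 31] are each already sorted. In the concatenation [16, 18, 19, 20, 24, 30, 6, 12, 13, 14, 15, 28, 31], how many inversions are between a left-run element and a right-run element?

Count, for every r in R, how many entries of L exceed r:
r = 6: 16, 18, 19, 20, 24, 30 → 6
r = 12: 16, 18, 19, 20, 24, 30 → 6
r = 13: 16, 18, 19, 20, 24, 30 → 6
r = 14: 16, 18, 19, 20, 24, 30 → 6
r = 15: 16, 18, 19, 20, 24, 30 → 6
r = 28: 30 → 1
r = 31: none → 0
Cross-inversions: 6 + 6 + 6 + 6 + 6 + 1 + 0 = 31

Cross-inversions: 31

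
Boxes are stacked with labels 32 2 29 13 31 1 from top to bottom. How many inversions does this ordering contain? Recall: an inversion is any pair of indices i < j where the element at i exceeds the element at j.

Inversion pairs (indices are 1-based):
(1,2): 32 > 2
(1,3): 32 > 29
(1,4): 32 > 13
(1,5): 32 > 31
(1,6): 32 > 1
(2,6): 2 > 1
(3,4): 29 > 13
(3,6): 29 > 1
(4,6): 13 > 1
(5,6): 31 > 1
That's 10 pairs.

10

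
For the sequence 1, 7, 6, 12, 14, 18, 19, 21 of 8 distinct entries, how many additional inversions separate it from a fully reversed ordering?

27

Maximum inversions for 8 distinct elements is C(8, 2) = 8·7/2 = 28.
Current inversions — for each element, count later smaller elements:
1: 0
7: 1
6: 0
12: 0
14: 0
18: 0
19: 0
21: 0
Current total: 0 + 1 + 0 + 0 + 0 + 0 + 0 + 0 = 1
Shortfall: 28 − 1 = 27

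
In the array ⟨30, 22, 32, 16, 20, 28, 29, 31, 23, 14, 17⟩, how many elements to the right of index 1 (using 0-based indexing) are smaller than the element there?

4 such elements

The element at index 1 is 22.
Elements after it: 32, 16, 20, 28, 29, 31, 23, 14, 17
Those smaller than 22: 16, 20, 14, 17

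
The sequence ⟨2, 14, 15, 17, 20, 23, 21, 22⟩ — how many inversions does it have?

Sweep left to right; for each value list the smaller values that follow it:
2 → none → 0
14 → none → 0
15 → none → 0
17 → none → 0
20 → none → 0
23 → 21, 22 → 2
21 → none → 0
22 → none → 0
Sum: 0 + 0 + 0 + 0 + 0 + 2 + 0 + 0 = 2

2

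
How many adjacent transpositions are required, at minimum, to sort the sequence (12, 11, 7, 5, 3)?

Minimum adjacent swaps = number of inversions (each swap of adjacent out-of-order elements removes one inversion and no swap can remove more).
Count inversions — for each element, later elements that are smaller:
12: 11, 7, 5, 3 → 4
11: 7, 5, 3 → 3
7: 5, 3 → 2
5: 3 → 1
3: none → 0
Total inversions: 4 + 3 + 2 + 1 + 0 = 10

10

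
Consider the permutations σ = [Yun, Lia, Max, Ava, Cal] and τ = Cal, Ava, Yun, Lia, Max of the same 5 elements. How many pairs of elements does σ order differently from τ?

Assign each item its position (1..5) in the first ordering, then rewrite the second ordering as that position sequence:
positions: Yun→1, Lia→2, Max→3, Ava→4, Cal→5
second ordering as positions: [5, 4, 1, 2, 3]
Discordant pairs = inversions in this position sequence.
5: 4, 1, 2, 3 → 4
4: 1, 2, 3 → 3
1: 0
2: 0
3: 0
Total: 4 + 3 + 0 + 0 + 0 = 7

7 discordant pairs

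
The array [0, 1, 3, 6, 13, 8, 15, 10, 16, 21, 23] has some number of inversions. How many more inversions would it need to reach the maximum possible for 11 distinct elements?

52

Maximum inversions for 11 distinct elements is C(11, 2) = 11·10/2 = 55.
Current inversions — for each element, count later smaller elements:
0: 0
1: 0
3: 0
6: 0
13: 2
8: 0
15: 1
10: 0
16: 0
21: 0
23: 0
Current total: 0 + 0 + 0 + 0 + 2 + 0 + 1 + 0 + 0 + 0 + 0 = 3
Shortfall: 55 − 3 = 52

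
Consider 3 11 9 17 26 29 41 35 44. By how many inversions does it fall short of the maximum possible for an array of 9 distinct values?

Maximum inversions for 9 distinct elements is C(9, 2) = 9·8/2 = 36.
Current inversions — for each element, count later smaller elements:
3: 0
11: 1
9: 0
17: 0
26: 0
29: 0
41: 1
35: 0
44: 0
Current total: 0 + 1 + 0 + 0 + 0 + 0 + 1 + 0 + 0 = 2
Shortfall: 36 − 2 = 34

34 inversions short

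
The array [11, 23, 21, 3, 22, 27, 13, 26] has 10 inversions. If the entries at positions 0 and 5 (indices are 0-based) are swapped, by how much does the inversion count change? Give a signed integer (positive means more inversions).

Positions 0 and 5 hold 11 and 27; after swapping, the array is [27, 23, 21, 3, 22, 11, 13, 26].
For each element, count later entries that are smaller:
27 → 23, 21, 3, 22, 11, 13, 26 → 7
23 → 21, 3, 22, 11, 13 → 5
21 → 3, 11, 13 → 3
3 → none → 0
22 → 11, 13 → 2
11 → none → 0
13 → none → 0
26 → none → 0
Sum: 7 + 5 + 3 + 0 + 2 + 0 + 0 + 0 = 17
Change: 17 − 10 = +7

+7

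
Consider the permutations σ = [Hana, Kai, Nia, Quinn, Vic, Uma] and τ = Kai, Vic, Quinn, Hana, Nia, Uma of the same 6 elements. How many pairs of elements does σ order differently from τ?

Assign each item its position (1..6) in the first ordering, then rewrite the second ordering as that position sequence:
positions: Hana→1, Kai→2, Nia→3, Quinn→4, Vic→5, Uma→6
second ordering as positions: [2, 5, 4, 1, 3, 6]
Discordant pairs = inversions in this position sequence.
2: 1 → 1
5: 4, 1, 3 → 3
4: 1, 3 → 2
1: 0
3: 0
6: 0
Total: 1 + 3 + 2 + 0 + 0 + 0 = 6

6 discordant pairs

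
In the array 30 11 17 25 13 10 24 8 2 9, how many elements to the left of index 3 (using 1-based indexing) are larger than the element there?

1

The element at index 3 is 17.
Elements before it: 30, 11
Those larger than 17: 30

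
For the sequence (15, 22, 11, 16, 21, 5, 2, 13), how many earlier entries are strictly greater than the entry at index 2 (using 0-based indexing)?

The element at index 2 is 11.
Elements before it: 15, 22
Those larger than 11: 15, 22

2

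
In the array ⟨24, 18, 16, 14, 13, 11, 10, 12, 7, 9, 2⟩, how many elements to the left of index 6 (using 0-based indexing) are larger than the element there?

6

The element at index 6 is 10.
Elements before it: 24, 18, 16, 14, 13, 11
Those larger than 10: 24, 18, 16, 14, 13, 11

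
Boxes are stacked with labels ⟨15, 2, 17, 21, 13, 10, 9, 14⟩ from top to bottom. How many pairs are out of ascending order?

Out-of-order pairs: 16

Sweep left to right; for each value list the smaller values that follow it:
15: 5
2: 0
17: 4
21: 4
13: 2
10: 1
9: 0
14: 0
Sum: 5 + 0 + 4 + 4 + 2 + 1 + 0 + 0 = 16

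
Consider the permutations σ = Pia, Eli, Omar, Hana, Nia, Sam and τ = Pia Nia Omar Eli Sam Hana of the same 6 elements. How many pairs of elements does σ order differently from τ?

Assign each item its position (1..6) in the first ordering, then rewrite the second ordering as that position sequence:
positions: Pia→1, Eli→2, Omar→3, Hana→4, Nia→5, Sam→6
second ordering as positions: [1, 5, 3, 2, 6, 4]
Discordant pairs = inversions in this position sequence.
1: 0
5: 3, 2, 4 → 3
3: 2 → 1
2: 0
6: 4 → 1
4: 0
Total: 0 + 3 + 1 + 0 + 1 + 0 = 5

5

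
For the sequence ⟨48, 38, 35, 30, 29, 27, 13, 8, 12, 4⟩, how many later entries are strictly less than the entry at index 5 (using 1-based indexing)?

The element at index 5 is 29.
Elements after it: 27, 13, 8, 12, 4
Those smaller than 29: 27, 13, 8, 12, 4

5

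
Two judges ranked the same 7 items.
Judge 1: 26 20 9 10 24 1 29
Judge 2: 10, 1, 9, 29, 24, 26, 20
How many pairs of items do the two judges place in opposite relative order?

Assign each item its position (1..7) in the first ordering, then rewrite the second ordering as that position sequence:
positions: 26→1, 20→2, 9→3, 10→4, 24→5, 1→6, 29→7
second ordering as positions: [4, 6, 3, 7, 5, 1, 2]
Discordant pairs = inversions in this position sequence.
4: 3, 1, 2 → 3
6: 3, 5, 1, 2 → 4
3: 1, 2 → 2
7: 5, 1, 2 → 3
5: 1, 2 → 2
1: 0
2: 0
Total: 3 + 4 + 2 + 3 + 2 + 0 + 0 = 14

Discordant pairs: 14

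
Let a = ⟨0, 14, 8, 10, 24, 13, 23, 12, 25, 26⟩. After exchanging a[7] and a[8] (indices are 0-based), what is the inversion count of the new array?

10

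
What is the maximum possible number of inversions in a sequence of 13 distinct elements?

The maximum occurs when the array is in strictly decreasing order: every one of the C(13, 2) pairs is inverted.
C(13, 2) = 13·12/2 = 78

78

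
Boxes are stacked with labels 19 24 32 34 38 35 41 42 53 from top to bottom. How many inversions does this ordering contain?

1 inversion

Sweep left to right; for each value list the smaller values that follow it:
19 → none → 0
24 → none → 0
32 → none → 0
34 → none → 0
38 → 35 → 1
35 → none → 0
41 → none → 0
42 → none → 0
53 → none → 0
Sum: 0 + 0 + 0 + 0 + 1 + 0 + 0 + 0 + 0 = 1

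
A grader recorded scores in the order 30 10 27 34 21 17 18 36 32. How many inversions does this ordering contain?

Inversions: 15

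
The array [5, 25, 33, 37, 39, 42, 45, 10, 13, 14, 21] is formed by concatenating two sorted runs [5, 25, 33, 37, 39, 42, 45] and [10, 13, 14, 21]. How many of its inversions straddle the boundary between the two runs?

Take each right-half value and tally the left-half values above it:
r = 10: 25, 33, 37, 39, 42, 45 → 6
r = 13: 25, 33, 37, 39, 42, 45 → 6
r = 14: 25, 33, 37, 39, 42, 45 → 6
r = 21: 25, 33, 37, 39, 42, 45 → 6
Cross-inversions: 6 + 6 + 6 + 6 = 24

There are 24 cross-inversions.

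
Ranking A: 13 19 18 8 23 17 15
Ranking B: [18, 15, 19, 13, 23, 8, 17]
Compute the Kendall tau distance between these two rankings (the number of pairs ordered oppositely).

9

Assign each item its position (1..7) in the first ordering, then rewrite the second ordering as that position sequence:
positions: 13→1, 19→2, 18→3, 8→4, 23→5, 17→6, 15→7
second ordering as positions: [3, 7, 2, 1, 5, 4, 6]
Discordant pairs = inversions in this position sequence.
3: 2, 1 → 2
7: 2, 1, 5, 4, 6 → 5
2: 1 → 1
1: 0
5: 4 → 1
4: 0
6: 0
Total: 2 + 5 + 1 + 0 + 1 + 0 + 0 = 9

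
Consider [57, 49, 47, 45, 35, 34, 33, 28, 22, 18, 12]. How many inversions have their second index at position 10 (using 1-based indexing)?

The element at index 10 is 18.
Elements before it: 57, 49, 47, 45, 35, 34, 33, 28, 22
Those larger than 18: 57, 49, 47, 45, 35, 34, 33, 28, 22

9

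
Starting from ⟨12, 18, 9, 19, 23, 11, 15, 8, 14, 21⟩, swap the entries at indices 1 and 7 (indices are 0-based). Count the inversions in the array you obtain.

14 inversions

Positions 1 and 7 hold 18 and 8; after swapping, the array is [12, 8, 9, 19, 23, 11, 15, 18, 14, 21].
Count, for each position, how many later elements it exceeds:
12: 3
8: 0
9: 0
19: 4
23: 5
11: 0
15: 1
18: 1
14: 0
21: 0
Sum: 3 + 0 + 0 + 4 + 5 + 0 + 1 + 1 + 0 + 0 = 14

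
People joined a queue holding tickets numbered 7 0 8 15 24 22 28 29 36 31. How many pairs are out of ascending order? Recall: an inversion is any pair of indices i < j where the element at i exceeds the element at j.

Inversions: 3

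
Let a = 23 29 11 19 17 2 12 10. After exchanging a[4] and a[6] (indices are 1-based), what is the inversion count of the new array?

19 inversions

Positions 4 and 6 hold 19 and 2; after swapping, the array is [23, 29, 11, 2, 17, 19, 12, 10].
Count, for each position, how many later elements it exceeds:
23 → 11, 2, 17, 19, 12, 10 → 6
29 → 11, 2, 17, 19, 12, 10 → 6
11 → 2, 10 → 2
2 → none → 0
17 → 12, 10 → 2
19 → 12, 10 → 2
12 → 10 → 1
10 → none → 0
Sum: 6 + 6 + 2 + 0 + 2 + 2 + 1 + 0 = 19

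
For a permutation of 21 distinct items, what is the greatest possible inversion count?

The maximum occurs when the array is in strictly decreasing order: every one of the C(21, 2) pairs is inverted.
C(21, 2) = 21·20/2 = 210

210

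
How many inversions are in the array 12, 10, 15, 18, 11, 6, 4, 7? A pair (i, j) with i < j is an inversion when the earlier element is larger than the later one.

There are 20 inversions.

Sweep left to right; for each value list the smaller values that follow it:
12 → 10, 11, 6, 4, 7 → 5
10 → 6, 4, 7 → 3
15 → 11, 6, 4, 7 → 4
18 → 11, 6, 4, 7 → 4
11 → 6, 4, 7 → 3
6 → 4 → 1
4 → none → 0
7 → none → 0
Sum: 5 + 3 + 4 + 4 + 3 + 1 + 0 + 0 = 20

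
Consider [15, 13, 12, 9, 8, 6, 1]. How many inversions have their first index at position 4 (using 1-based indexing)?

3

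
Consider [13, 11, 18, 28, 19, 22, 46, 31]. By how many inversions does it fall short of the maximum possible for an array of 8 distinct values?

24

Maximum inversions for 8 distinct elements is C(8, 2) = 8·7/2 = 28.
Current inversions — for each element, count later smaller elements:
13: 1
11: 0
18: 0
28: 2
19: 0
22: 0
46: 1
31: 0
Current total: 1 + 0 + 0 + 2 + 0 + 0 + 1 + 0 = 4
Shortfall: 28 − 4 = 24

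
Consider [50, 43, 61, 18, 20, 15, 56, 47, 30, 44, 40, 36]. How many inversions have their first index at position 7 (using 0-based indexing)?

The element at index 7 is 47.
Elements after it: 30, 44, 40, 36
Those smaller than 47: 30, 44, 40, 36

4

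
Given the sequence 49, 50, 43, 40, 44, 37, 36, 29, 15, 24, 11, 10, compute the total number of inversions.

62 inversions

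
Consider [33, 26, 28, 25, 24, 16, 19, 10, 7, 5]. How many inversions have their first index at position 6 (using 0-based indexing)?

3

The element at index 6 is 19.
Elements after it: 10, 7, 5
Those smaller than 19: 10, 7, 5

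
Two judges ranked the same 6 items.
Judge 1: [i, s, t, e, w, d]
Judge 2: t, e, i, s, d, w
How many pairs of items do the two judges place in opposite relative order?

Discordant pairs: 5

Assign each item its position (1..6) in the first ordering, then rewrite the second ordering as that position sequence:
positions: i→1, s→2, t→3, e→4, w→5, d→6
second ordering as positions: [3, 4, 1, 2, 6, 5]
Discordant pairs = inversions in this position sequence.
3: 1, 2 → 2
4: 1, 2 → 2
1: 0
2: 0
6: 5 → 1
5: 0
Total: 2 + 2 + 0 + 0 + 1 + 0 = 5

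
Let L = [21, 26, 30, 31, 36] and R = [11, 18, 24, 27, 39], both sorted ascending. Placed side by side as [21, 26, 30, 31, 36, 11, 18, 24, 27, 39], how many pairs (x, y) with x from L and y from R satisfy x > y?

There are 17 cross-inversions.

For each element r of the right run, count left-run elements greater than r:
r = 11: 21, 26, 30, 31, 36 → 5
r = 18: 21, 26, 30, 31, 36 → 5
r = 24: 26, 30, 31, 36 → 4
r = 27: 30, 31, 36 → 3
r = 39: none → 0
Cross-inversions: 5 + 5 + 4 + 3 + 0 = 17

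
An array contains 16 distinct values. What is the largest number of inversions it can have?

120

A reversed (strictly descending) arrangement makes every pair an inversion, giving C(16, 2) inversions.
C(16, 2) = 16·15/2 = 120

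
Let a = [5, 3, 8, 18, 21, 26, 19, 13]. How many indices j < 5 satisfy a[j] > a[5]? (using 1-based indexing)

The element at index 5 is 21.
Elements before it: 5, 3, 8, 18
None of them are larger than 21.

0 such elements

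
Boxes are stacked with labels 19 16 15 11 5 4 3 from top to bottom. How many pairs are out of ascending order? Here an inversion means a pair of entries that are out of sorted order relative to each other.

21

Element-by-element contributions:
19: 6
16: 5
15: 4
11: 3
5: 2
4: 1
3: 0
Sum: 6 + 5 + 4 + 3 + 2 + 1 + 0 = 21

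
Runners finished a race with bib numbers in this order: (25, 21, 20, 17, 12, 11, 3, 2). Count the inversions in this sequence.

For each element, count later entries that are smaller:
25: 7
21: 6
20: 5
17: 4
12: 3
11: 2
3: 1
2: 0
Sum: 7 + 6 + 5 + 4 + 3 + 2 + 1 + 0 = 28

28 inversions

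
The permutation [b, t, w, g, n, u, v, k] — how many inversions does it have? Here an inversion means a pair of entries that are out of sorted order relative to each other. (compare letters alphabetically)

Element-by-element contributions:
b: 0
t: 3
w: 5
g: 0
n: 1
u: 1
v: 1
k: 0
Sum: 0 + 3 + 5 + 0 + 1 + 1 + 1 + 0 = 11

11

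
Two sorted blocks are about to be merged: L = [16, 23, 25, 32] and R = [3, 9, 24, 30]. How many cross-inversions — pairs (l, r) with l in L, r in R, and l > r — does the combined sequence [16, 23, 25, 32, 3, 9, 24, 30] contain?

Count, for every r in R, how many entries of L exceed r:
r = 3: 16, 23, 25, 32 → 4
r = 9: 16, 23, 25, 32 → 4
r = 24: 25, 32 → 2
r = 30: 32 → 1
Cross-inversions: 4 + 4 + 2 + 1 = 11

Cross-inversions: 11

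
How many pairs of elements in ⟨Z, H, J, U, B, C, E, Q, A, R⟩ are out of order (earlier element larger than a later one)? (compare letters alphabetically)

27

Count, for each position, how many later elements it exceeds:
Z: 9
H: 4
J: 4
U: 6
B: 1
C: 1
E: 1
Q: 1
A: 0
R: 0
Sum: 9 + 4 + 4 + 6 + 1 + 1 + 1 + 1 + 0 + 0 = 27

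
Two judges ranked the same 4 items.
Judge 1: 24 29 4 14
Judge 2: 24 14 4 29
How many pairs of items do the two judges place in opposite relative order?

3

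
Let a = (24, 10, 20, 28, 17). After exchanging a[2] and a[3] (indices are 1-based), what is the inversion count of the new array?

Positions 2 and 3 hold 10 and 20; after swapping, the array is [24, 20, 10, 28, 17].
For each element, count later entries that are smaller:
24 → 20, 10, 17 → 3
20 → 10, 17 → 2
10 → none → 0
28 → 17 → 1
17 → none → 0
Sum: 3 + 2 + 0 + 1 + 0 = 6

6 inversions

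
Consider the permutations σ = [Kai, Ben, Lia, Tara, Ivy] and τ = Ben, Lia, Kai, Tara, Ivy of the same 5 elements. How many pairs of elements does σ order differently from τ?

2 discordant pairs

Assign each item its position (1..5) in the first ordering, then rewrite the second ordering as that position sequence:
positions: Kai→1, Ben→2, Lia→3, Tara→4, Ivy→5
second ordering as positions: [2, 3, 1, 4, 5]
Discordant pairs = inversions in this position sequence.
2: 1 → 1
3: 1 → 1
1: 0
4: 0
5: 0
Total: 1 + 1 + 0 + 0 + 0 = 2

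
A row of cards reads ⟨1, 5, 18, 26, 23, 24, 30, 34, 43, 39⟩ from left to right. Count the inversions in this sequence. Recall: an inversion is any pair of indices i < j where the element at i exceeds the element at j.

Sweep left to right; for each value list the smaller values that follow it:
1 → none → 0
5 → none → 0
18 → none → 0
26 → 23, 24 → 2
23 → none → 0
24 → none → 0
30 → none → 0
34 → none → 0
43 → 39 → 1
39 → none → 0
Sum: 0 + 0 + 0 + 2 + 0 + 0 + 0 + 0 + 1 + 0 = 3

3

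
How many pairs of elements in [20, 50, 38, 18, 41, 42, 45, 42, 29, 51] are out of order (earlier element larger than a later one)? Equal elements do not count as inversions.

Inversions: 15

Element-by-element contributions:
20: 1
50: 7
38: 2
18: 0
41: 1
42: 1
45: 2
42: 1
29: 0
51: 0
Sum: 1 + 7 + 2 + 0 + 1 + 1 + 2 + 1 + 0 + 0 = 15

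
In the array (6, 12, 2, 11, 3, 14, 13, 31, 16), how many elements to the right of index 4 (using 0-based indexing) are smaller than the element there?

0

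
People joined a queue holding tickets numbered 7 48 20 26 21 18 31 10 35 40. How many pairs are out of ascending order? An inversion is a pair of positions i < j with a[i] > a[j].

17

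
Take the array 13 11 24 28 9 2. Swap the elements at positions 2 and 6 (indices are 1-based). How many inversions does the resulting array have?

7

Positions 2 and 6 hold 11 and 2; after swapping, the array is [13, 2, 24, 28, 9, 11].
For each element, count later entries that are smaller:
13 → 2, 9, 11 → 3
2 → none → 0
24 → 9, 11 → 2
28 → 9, 11 → 2
9 → none → 0
11 → none → 0
Sum: 3 + 0 + 2 + 2 + 0 + 0 = 7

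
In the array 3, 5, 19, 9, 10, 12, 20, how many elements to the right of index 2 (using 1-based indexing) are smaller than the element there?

The element at index 2 is 5.
Elements after it: 19, 9, 10, 12, 20
None of them are smaller than 5.

0 such elements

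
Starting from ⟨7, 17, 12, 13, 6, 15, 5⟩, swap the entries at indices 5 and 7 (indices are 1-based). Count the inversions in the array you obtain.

Positions 5 and 7 hold 6 and 5; after swapping, the array is [7, 17, 12, 13, 5, 15, 6].
Count, for each position, how many later elements it exceeds:
7 → 5, 6 → 2
17 → 12, 13, 5, 15, 6 → 5
12 → 5, 6 → 2
13 → 5, 6 → 2
5 → none → 0
15 → 6 → 1
6 → none → 0
Sum: 2 + 5 + 2 + 2 + 0 + 1 + 0 = 12

12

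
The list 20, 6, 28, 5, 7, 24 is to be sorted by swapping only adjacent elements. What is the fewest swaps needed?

7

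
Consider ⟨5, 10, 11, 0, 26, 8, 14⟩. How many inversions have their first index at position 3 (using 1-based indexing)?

2 such elements

The element at index 3 is 11.
Elements after it: 0, 26, 8, 14
Those smaller than 11: 0, 8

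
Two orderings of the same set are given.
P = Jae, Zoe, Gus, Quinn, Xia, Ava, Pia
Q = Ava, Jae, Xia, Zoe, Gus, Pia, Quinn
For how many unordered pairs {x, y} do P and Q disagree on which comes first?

Assign each item its position (1..7) in the first ordering, then rewrite the second ordering as that position sequence:
positions: Jae→1, Zoe→2, Gus→3, Quinn→4, Xia→5, Ava→6, Pia→7
second ordering as positions: [6, 1, 5, 2, 3, 7, 4]
Discordant pairs = inversions in this position sequence.
6: 1, 5, 2, 3, 4 → 5
1: 0
5: 2, 3, 4 → 3
2: 0
3: 0
7: 4 → 1
4: 0
Total: 5 + 0 + 3 + 0 + 0 + 1 + 0 = 9

9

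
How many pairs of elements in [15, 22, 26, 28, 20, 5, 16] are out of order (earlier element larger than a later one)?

12 out-of-order pairs

Sweep left to right; for each value list the smaller values that follow it:
15 → 5 → 1
22 → 20, 5, 16 → 3
26 → 20, 5, 16 → 3
28 → 20, 5, 16 → 3
20 → 5, 16 → 2
5 → none → 0
16 → none → 0
Sum: 1 + 3 + 3 + 3 + 2 + 0 + 0 = 12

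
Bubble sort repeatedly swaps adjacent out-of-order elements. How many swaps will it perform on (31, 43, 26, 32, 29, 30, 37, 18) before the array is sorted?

Each adjacent swap fixes exactly one inversion, so the minimum swap count equals the number of inversions.
Count inversions — for each element, later elements that are smaller:
31: 26, 29, 30, 18 → 4
43: 26, 32, 29, 30, 37, 18 → 6
26: 18 → 1
32: 29, 30, 18 → 3
29: 18 → 1
30: 18 → 1
37: 18 → 1
18: none → 0
Total inversions: 4 + 6 + 1 + 3 + 1 + 1 + 1 + 0 = 17

There are 17 adjacent swaps.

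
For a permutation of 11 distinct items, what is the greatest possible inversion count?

55

The maximum occurs when the array is in strictly decreasing order: every one of the C(11, 2) pairs is inverted.
C(11, 2) = 11·10/2 = 55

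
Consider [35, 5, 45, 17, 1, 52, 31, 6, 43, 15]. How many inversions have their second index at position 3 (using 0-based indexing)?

2

The element at index 3 is 17.
Elements before it: 35, 5, 45
Those larger than 17: 35, 45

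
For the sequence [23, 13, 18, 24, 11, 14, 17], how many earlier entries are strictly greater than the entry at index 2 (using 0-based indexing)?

1

The element at index 2 is 18.
Elements before it: 23, 13
Those larger than 18: 23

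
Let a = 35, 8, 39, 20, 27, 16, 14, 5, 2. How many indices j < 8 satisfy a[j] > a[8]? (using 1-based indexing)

The element at index 8 is 5.
Elements before it: 35, 8, 39, 20, 27, 16, 14
Those larger than 5: 35, 8, 39, 20, 27, 16, 14

7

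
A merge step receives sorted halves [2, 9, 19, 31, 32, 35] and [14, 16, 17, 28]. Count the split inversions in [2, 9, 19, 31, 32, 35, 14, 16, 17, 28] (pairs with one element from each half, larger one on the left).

15

Count, for every r in R, how many entries of L exceed r:
r = 14: 19, 31, 32, 35 → 4
r = 16: 19, 31, 32, 35 → 4
r = 17: 19, 31, 32, 35 → 4
r = 28: 31, 32, 35 → 3
Cross-inversions: 4 + 4 + 4 + 3 = 15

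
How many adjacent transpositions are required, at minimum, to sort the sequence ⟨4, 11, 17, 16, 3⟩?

5

Each adjacent swap fixes exactly one inversion, so the minimum swap count equals the number of inversions.
Count inversions — for each element, later elements that are smaller:
4: 3 → 1
11: 3 → 1
17: 16, 3 → 2
16: 3 → 1
3: none → 0
Total inversions: 1 + 1 + 2 + 1 + 0 = 5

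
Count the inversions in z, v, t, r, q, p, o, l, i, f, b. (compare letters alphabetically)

55 out-of-order pairs

For each element, count later entries that are smaller:
z → v, t, r, q, p, o, l, i, f, b → 10
v → t, r, q, p, o, l, i, f, b → 9
t → r, q, p, o, l, i, f, b → 8
r → q, p, o, l, i, f, b → 7
q → p, o, l, i, f, b → 6
p → o, l, i, f, b → 5
o → l, i, f, b → 4
l → i, f, b → 3
i → f, b → 2
f → b → 1
b → none → 0
Sum: 10 + 9 + 8 + 7 + 6 + 5 + 4 + 3 + 2 + 1 + 0 = 55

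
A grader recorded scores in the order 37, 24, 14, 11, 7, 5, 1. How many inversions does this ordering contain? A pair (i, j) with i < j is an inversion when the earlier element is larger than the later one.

There are 21 inversions.

Element-by-element contributions:
37: 6
24: 5
14: 4
11: 3
7: 2
5: 1
1: 0
Sum: 6 + 5 + 4 + 3 + 2 + 1 + 0 = 21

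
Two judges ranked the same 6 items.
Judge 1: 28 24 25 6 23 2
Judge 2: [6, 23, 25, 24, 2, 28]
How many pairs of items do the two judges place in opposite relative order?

10

Assign each item its position (1..6) in the first ordering, then rewrite the second ordering as that position sequence:
positions: 28→1, 24→2, 25→3, 6→4, 23→5, 2→6
second ordering as positions: [4, 5, 3, 2, 6, 1]
Discordant pairs = inversions in this position sequence.
4: 3, 2, 1 → 3
5: 3, 2, 1 → 3
3: 2, 1 → 2
2: 1 → 1
6: 1 → 1
1: 0
Total: 3 + 3 + 2 + 1 + 1 + 0 = 10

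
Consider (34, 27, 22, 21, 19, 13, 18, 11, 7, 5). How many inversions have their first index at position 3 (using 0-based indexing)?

6

The element at index 3 is 21.
Elements after it: 19, 13, 18, 11, 7, 5
Those smaller than 21: 19, 13, 18, 11, 7, 5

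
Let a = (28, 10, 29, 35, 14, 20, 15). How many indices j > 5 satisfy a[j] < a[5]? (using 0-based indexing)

The element at index 5 is 20.
Elements after it: 15
Those smaller than 20: 15

1 such element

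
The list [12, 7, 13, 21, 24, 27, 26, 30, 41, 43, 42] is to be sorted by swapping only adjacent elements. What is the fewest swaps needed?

The minimum number of adjacent swaps to sort an array equals its inversion count, since every such swap removes exactly one inversion.
Count inversions — for each element, later elements that are smaller:
12: 7 → 1
7: none → 0
13: none → 0
21: none → 0
24: none → 0
27: 26 → 1
26: none → 0
30: none → 0
41: none → 0
43: 42 → 1
42: none → 0
Total inversions: 1 + 0 + 0 + 0 + 0 + 1 + 0 + 0 + 0 + 1 + 0 = 3

3 swaps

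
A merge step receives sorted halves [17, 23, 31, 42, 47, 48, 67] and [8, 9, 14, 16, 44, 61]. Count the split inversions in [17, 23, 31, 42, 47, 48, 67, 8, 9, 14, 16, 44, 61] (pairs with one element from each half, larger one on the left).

For each element r of the right run, count left-run elements greater than r:
r = 8: 17, 23, 31, 42, 47, 48, 67 → 7
r = 9: 17, 23, 31, 42, 47, 48, 67 → 7
r = 14: 17, 23, 31, 42, 47, 48, 67 → 7
r = 16: 17, 23, 31, 42, 47, 48, 67 → 7
r = 44: 47, 48, 67 → 3
r = 61: 67 → 1
Cross-inversions: 7 + 7 + 7 + 7 + 3 + 1 = 32

32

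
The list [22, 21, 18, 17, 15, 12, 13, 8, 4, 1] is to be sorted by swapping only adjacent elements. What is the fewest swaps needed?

44

The minimum number of adjacent swaps to sort an array equals its inversion count, since every such swap removes exactly one inversion.
Count inversions — for each element, later elements that are smaller:
22: 21, 18, 17, 15, 12, 13, 8, 4, 1 → 9
21: 18, 17, 15, 12, 13, 8, 4, 1 → 8
18: 17, 15, 12, 13, 8, 4, 1 → 7
17: 15, 12, 13, 8, 4, 1 → 6
15: 12, 13, 8, 4, 1 → 5
12: 8, 4, 1 → 3
13: 8, 4, 1 → 3
8: 4, 1 → 2
4: 1 → 1
1: none → 0
Total inversions: 9 + 8 + 7 + 6 + 5 + 3 + 3 + 2 + 1 + 0 = 44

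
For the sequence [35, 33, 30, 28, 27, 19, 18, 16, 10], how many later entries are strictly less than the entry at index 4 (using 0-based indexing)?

The element at index 4 is 27.
Elements after it: 19, 18, 16, 10
Those smaller than 27: 19, 18, 16, 10

4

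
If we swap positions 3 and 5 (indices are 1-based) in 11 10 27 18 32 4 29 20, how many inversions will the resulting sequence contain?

12

Positions 3 and 5 hold 27 and 32; after swapping, the array is [11, 10, 32, 18, 27, 4, 29, 20].
Sweep left to right; for each value list the smaller values that follow it:
11: 2
10: 1
32: 5
18: 1
27: 2
4: 0
29: 1
20: 0
Sum: 2 + 1 + 5 + 1 + 2 + 0 + 1 + 0 = 12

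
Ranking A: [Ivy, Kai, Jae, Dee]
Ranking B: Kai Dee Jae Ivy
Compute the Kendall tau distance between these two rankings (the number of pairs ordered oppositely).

Assign each item its position (1..4) in the first ordering, then rewrite the second ordering as that position sequence:
positions: Ivy→1, Kai→2, Jae→3, Dee→4
second ordering as positions: [2, 4, 3, 1]
Discordant pairs = inversions in this position sequence.
2: 1 → 1
4: 3, 1 → 2
3: 1 → 1
1: 0
Total: 1 + 2 + 1 + 0 = 4

Discordant pairs: 4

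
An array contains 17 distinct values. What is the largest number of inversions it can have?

The maximum occurs when the array is in strictly decreasing order: every one of the C(17, 2) pairs is inverted.
C(17, 2) = 17·16/2 = 136

Inversions: 136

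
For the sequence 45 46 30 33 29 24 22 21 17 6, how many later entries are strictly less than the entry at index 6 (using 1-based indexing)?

4

The element at index 6 is 24.
Elements after it: 22, 21, 17, 6
Those smaller than 24: 22, 21, 17, 6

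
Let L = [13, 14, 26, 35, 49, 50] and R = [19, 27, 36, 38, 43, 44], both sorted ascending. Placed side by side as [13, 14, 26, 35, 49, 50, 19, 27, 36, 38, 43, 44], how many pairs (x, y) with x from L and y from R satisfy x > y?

Count, for every r in R, how many entries of L exceed r:
r = 19: 26, 35, 49, 50 → 4
r = 27: 35, 49, 50 → 3
r = 36: 49, 50 → 2
r = 38: 49, 50 → 2
r = 43: 49, 50 → 2
r = 44: 49, 50 → 2
Cross-inversions: 4 + 3 + 2 + 2 + 2 + 2 = 15

15 cross-inversions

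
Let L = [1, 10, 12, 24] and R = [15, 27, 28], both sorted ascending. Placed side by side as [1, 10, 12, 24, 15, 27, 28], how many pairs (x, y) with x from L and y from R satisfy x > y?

1 cross-inversion

Take each right-half value and tally the left-half values above it:
r = 15: 24 → 1
r = 27: none → 0
r = 28: none → 0
Cross-inversions: 1 + 0 + 0 = 1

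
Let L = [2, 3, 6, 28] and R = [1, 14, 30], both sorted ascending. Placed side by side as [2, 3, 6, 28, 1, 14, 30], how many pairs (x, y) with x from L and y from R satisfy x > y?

Split inversions: 5

Count, for every r in R, how many entries of L exceed r:
r = 1: 2, 3, 6, 28 → 4
r = 14: 28 → 1
r = 30: none → 0
Cross-inversions: 4 + 1 + 0 = 5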